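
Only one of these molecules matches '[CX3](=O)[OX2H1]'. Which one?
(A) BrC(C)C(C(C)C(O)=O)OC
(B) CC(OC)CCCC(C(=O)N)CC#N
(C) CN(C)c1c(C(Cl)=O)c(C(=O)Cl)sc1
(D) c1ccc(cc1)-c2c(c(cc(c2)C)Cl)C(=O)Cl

[CX3](=O)[OX2H1] describes an sp2 carbon double-bonded to O and single-bonded to an -OH oxygen (a carboxylic acid).
(A) contains a carboxylic acid group (-C(=O)OH), which satisfies every atom and bond constraint.
(B) has a primary amide (-C(=O)NH2) but the carbonyl is bonded to N, not to an -OH oxygen.
(C) has an acyl chloride (-C(=O)Cl) but the carbonyl is bonded to Cl, not to an -OH oxygen.
(D) has an acyl chloride (-C(=O)Cl) but the carbonyl is bonded to Cl, not to an -OH oxygen.
So the answer is (A).

A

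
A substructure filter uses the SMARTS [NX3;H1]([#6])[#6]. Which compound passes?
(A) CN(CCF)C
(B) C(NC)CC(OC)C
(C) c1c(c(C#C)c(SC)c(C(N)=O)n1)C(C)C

B

[NX3;H1]([#6])[#6] describes a trivalent nitrogen with one H, bonded to two carbons (a secondary amine).
(A) has a dimethylamino group (-N(CH3)2) but the nitrogen has H0, not H1.
(B) contains an N-methylamino group (-NHCH3), which satisfies every atom and bond constraint.
(C) has a primary amide (-C(=O)NH2) but the -C(=O)NH2 nitrogen has H2, not H1.
So the answer is (B).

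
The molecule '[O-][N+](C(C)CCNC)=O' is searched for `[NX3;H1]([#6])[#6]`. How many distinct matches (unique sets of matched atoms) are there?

1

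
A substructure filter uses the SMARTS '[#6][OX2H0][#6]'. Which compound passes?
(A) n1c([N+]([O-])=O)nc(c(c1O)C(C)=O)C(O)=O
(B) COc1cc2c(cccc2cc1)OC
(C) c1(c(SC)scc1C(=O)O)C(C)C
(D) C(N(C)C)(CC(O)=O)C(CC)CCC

B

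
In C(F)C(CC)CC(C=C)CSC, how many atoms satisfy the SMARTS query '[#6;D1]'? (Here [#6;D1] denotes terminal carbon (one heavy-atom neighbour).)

3

The query [#6;D1] means: carbon bonded to exactly one heavy atom.
Check the 12 heavy atoms by environment: 5× C (D2) → no; 2× C (D3) → no; 3× C (D1) → match; 1× F (D1) → no; 1× S (D2) → no.
That gives 3 matching atoms.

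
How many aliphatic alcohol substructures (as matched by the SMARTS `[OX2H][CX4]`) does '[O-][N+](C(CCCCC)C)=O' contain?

[OX2H][CX4] is the SMARTS for an aliphatic alcohol: a hydroxyl oxygen bound to an sp3 (X4) carbon.
No fragment in the molecule satisfies every constraint, giving 0 matches.

0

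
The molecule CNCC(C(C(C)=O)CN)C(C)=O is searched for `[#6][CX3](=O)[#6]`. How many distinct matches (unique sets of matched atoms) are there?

2

[#6][CX3](=O)[#6] is the SMARTS for a ketone: a carbonyl carbon (no H) flanked by two carbons.
The molecule carries 2 separate instances of an acetyl/ketone group (-C(=O)CH3) meeting every constraint; each maps to a distinct set of atoms, giving 2 matches.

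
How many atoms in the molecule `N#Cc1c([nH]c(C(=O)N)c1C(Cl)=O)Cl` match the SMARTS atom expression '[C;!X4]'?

The query [C;!X4] means: aliphatic carbon that does not have four total connections.
Check the 14 heavy atoms by environment: 1× n (aromatic, X3) → no; 4× c (aromatic, X3) → no; 2× Cl (X1) → no; 2× C (X3) → match; 2× O (X1) → no; 1× N (X3) → no; 1× C (X2) → match; 1× N (X1) → no.
Summing the matching environments: 2 + 1 = 3 matching atoms.

3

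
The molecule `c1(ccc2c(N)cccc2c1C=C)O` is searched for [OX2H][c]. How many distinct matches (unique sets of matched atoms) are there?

1

[OX2H][c] is the SMARTS for a phenol: a hydroxyl oxygen attached to an aromatic carbon.
Exactly one fragment in the molecule meets all constraints, giving 1 match.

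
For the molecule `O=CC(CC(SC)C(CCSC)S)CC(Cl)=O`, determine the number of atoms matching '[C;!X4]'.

2

The query [C;!X4] means: aliphatic carbon that does not have four total connections.
Check the 17 heavy atoms by environment: 9× C (X4) → no; 3× S (X2) → no; 2× C (X3) → match; 2× O (X1) → no; 1× Cl (X1) → no.
That gives 2 matching atoms.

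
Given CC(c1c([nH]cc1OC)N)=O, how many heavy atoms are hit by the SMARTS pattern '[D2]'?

The query [D2] means: atom with exactly two heavy-atom neighbours.
Check the 11 heavy atoms by environment: 1× n (aromatic, D2) → match; 3× c (aromatic, D3) → no; 1× c (aromatic, D2) → match; 1× N (D1) → no; 1× C (D3) → no; 1× O (D1) → no; 2× C (D1) → no; 1× O (D2) → match.
Summing the matching environments: 1 + 1 + 1 = 3 matching atoms.

3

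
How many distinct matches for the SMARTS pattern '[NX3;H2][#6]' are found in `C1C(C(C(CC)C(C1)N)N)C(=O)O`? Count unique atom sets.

2

[NX3;H2][#6] is the SMARTS for a primary amine: a trivalent nitrogen with two H attached to carbon.
The molecule carries 2 separate instances of a primary amino group (-NH2) meeting every constraint; each maps to a distinct set of atoms, giving 2 matches.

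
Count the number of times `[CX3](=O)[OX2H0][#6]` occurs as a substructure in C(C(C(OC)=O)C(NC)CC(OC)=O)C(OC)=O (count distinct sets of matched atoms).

3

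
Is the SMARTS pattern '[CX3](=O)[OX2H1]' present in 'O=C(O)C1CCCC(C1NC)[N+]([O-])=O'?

Yes

The pattern [CX3](=O)[OX2H1] describes an sp2 carbon double-bonded to O and single-bonded to an -OH oxygen — a carboxylic acid.
The molecule carries a carboxylic acid group (-C(=O)OH), whose atoms satisfy every constraint of the query, so the pattern matches.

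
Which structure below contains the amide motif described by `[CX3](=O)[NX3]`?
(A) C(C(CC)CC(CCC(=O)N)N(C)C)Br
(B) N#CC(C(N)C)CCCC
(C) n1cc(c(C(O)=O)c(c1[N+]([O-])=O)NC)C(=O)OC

A

[CX3](=O)[NX3] describes a carbonyl carbon bonded to a trivalent nitrogen (an amide).
(A) contains a primary amide (-C(=O)NH2), which satisfies every atom and bond constraint.
(B) has a primary amino group (-NH2) but the -NH2 is not attached to a carbonyl carbon.
(C) has a carboxylic acid group (-C(=O)OH) but the carbonyl is bonded to O, not to an NX3 nitrogen.
So the answer is (A).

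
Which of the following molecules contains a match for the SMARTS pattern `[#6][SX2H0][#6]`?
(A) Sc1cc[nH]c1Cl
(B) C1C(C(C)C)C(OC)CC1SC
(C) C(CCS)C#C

B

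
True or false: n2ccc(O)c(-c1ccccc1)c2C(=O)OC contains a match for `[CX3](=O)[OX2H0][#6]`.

True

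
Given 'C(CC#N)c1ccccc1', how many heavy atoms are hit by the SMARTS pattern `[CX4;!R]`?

The query [CX4;!R] means: aliphatic carbon with four total connections, not in a ring.
Check the 10 heavy atoms by environment: 2× C (X4, acyclic) → match; 1× C (X2, acyclic) → no; 1× N (X1, acyclic) → no; 6× c (aromatic, X3, in 6-ring) → no.
That gives 2 matching atoms.

2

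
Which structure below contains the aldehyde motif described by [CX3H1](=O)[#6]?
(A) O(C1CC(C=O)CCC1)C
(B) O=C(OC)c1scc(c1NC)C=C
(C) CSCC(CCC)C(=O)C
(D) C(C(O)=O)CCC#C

A

[CX3H1](=O)[#6] describes an sp2 carbon with one H, double-bonded to O and single-bonded to carbon (an aldehyde).
(A) contains an aldehyde (-CHO), which satisfies every atom and bond constraint.
(B) has a methyl-ester group (-C(=O)OCH3) but the carbonyl carbon has H0, not H1.
(C) has an acetyl/ketone group (-C(=O)CH3) but the carbonyl carbon has H0 (two carbon neighbours), not H1.
(D) has a carboxylic acid group (-C(=O)OH) but the carbonyl carbon has H0 and is bonded to O, not H1.
So the answer is (A).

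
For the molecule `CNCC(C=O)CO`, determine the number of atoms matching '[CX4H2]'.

2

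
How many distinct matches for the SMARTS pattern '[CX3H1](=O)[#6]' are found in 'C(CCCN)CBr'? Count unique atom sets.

[CX3H1](=O)[#6] is the SMARTS for an aldehyde: an sp2 carbon with one H, double-bonded to O and single-bonded to carbon.
No fragment in the molecule satisfies every constraint, giving 0 matches.

0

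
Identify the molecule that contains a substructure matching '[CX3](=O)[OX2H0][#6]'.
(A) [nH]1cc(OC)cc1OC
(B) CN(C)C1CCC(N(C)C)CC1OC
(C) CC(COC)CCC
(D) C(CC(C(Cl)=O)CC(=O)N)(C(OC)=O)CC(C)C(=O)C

[CX3](=O)[OX2H0][#6] describes a carbonyl carbon bonded to an oxygen that is itself bonded to carbon (no H on that O) (an ester).
(A) has a methoxy ether (-OCH3) but the ether oxygen is not adjacent to a C=O carbon.
(B) has a methoxy ether (-OCH3) but the ether oxygen is not adjacent to a C=O carbon.
(C) has a methoxy ether (-OCH3) but the ether oxygen is not adjacent to a C=O carbon.
(D) contains a methyl-ester group (-C(=O)OCH3), which satisfies every atom and bond constraint.
So the answer is (D).

D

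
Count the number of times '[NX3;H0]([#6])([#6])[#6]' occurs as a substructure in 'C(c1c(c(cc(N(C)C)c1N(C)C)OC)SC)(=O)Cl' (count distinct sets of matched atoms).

[NX3;H0]([#6])([#6])[#6] is the SMARTS for a tertiary amine: a trivalent nitrogen with no H, bonded to three carbons.
The molecule carries 2 separate instances of a dimethylamino group (-N(CH3)2) meeting every constraint; each maps to a distinct set of atoms, giving 2 matches.

2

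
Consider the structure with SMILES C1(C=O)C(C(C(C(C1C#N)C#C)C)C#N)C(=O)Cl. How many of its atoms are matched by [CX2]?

4

The query [CX2] means: C with X2: aliphatic carbon with exactly 2 total connections.
Check the 18 heavy atoms by environment: 7× C (X4) → no; 2× C (X3) → no; 2× O (X1) → no; 4× C (X2) → match; 2× N (X1) → no; 1× Cl (X1) → no.
That gives 4 matching atoms.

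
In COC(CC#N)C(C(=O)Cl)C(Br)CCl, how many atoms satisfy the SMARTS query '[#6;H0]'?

The query [#6;H0] means: any carbon with no attached hydrogen.
Check the 14 heavy atoms by environment: 2× C (H2) → no; 3× C (H1) → no; 2× O (H0) → no; 1× C (H3) → no; 2× Cl (H0) → no; 2× C (H0) → match; 1× N (H0) → no; 1× Br (H0) → no.
That gives 2 matching atoms.

2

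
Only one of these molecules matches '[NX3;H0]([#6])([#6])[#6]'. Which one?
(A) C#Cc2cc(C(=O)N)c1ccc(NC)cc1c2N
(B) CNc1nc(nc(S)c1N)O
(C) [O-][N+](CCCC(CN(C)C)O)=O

C

[NX3;H0]([#6])([#6])[#6] describes a trivalent nitrogen with no H, bonded to three carbons (a tertiary amine).
(A) has a primary amino group (-NH2) but the nitrogen has H2, not H0 with three carbons.
(B) has a primary amino group (-NH2) but the nitrogen has H2, not H0 with three carbons.
(C) contains a dimethylamino group (-N(CH3)2), which satisfies every atom and bond constraint.
So the answer is (C).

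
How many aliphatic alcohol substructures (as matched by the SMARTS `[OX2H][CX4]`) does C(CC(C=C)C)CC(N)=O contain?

0

[OX2H][CX4] is the SMARTS for an aliphatic alcohol: a hydroxyl oxygen bound to an sp3 (X4) carbon.
No fragment in the molecule satisfies every constraint, giving 0 matches.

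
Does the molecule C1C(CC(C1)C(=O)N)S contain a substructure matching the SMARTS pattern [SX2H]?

Yes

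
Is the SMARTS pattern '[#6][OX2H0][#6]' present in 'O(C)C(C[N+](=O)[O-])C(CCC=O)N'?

Yes

The pattern [#6][OX2H0][#6] describes an aliphatic oxygen bridging two carbons with no H on the oxygen — an ether.
The molecule carries a methoxy ether (-OCH3), whose atoms satisfy every constraint of the query, so the pattern matches.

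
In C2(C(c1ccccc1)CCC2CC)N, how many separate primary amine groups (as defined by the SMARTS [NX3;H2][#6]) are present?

1

[NX3;H2][#6] is the SMARTS for a primary amine: a trivalent nitrogen with two H attached to carbon.
Exactly one fragment in the molecule meets all constraints, giving 1 match.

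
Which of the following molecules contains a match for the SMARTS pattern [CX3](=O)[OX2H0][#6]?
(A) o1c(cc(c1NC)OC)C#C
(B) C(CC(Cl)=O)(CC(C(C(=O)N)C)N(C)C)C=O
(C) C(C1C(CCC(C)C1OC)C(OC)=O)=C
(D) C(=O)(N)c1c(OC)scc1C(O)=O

C

[CX3](=O)[OX2H0][#6] describes a carbonyl carbon bonded to an oxygen that is itself bonded to carbon (no H on that O) (an ester).
(A) has a methoxy ether (-OCH3) but the ether oxygen is not adjacent to a C=O carbon.
(B) has a primary amide (-C(=O)NH2) but the carbonyl is bonded to N, not to an O-C linkage.
(C) contains a methyl-ester group (-C(=O)OCH3), which satisfies every atom and bond constraint.
(D) has a primary amide (-C(=O)NH2) but the carbonyl is bonded to N, not to an O-C linkage.
So the answer is (C).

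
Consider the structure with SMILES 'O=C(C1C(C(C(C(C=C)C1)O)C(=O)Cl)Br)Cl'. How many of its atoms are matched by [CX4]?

The query [CX4] means: C with X4: aliphatic carbon with exactly 4 total connections (bonds + H).
Check the 16 heavy atoms by environment: 6× C (X4) → match; 1× O (X2) → no; 4× C (X3) → no; 2× O (X1) → no; 2× Cl (X1) → no; 1× Br (X1) → no.
That gives 6 matching atoms.

6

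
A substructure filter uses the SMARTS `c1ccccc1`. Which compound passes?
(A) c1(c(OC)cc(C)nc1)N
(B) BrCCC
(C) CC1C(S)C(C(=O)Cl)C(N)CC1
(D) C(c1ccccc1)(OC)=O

D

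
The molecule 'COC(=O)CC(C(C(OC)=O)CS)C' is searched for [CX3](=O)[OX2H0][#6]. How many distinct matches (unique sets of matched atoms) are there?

2

[CX3](=O)[OX2H0][#6] is the SMARTS for an ester: a carbonyl carbon bonded to an oxygen that is itself bonded to carbon (no H on that O).
The molecule carries 2 separate instances of a methyl-ester group (-C(=O)OCH3) meeting every constraint; each maps to a distinct set of atoms, giving 2 matches.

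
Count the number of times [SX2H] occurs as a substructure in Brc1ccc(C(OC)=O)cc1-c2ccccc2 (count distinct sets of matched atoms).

0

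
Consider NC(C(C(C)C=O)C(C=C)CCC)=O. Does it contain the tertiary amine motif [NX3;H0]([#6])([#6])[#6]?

No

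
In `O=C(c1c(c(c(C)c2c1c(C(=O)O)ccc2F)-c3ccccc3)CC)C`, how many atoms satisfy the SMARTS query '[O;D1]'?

3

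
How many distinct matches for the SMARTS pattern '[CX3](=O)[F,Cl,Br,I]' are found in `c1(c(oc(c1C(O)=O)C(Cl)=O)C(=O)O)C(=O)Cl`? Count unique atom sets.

[CX3](=O)[F,Cl,Br,I] is the SMARTS for an acyl halide: a carbonyl carbon bonded to a halogen.
The molecule carries 2 separate instances of an acyl chloride (-C(=O)Cl) meeting every constraint; each maps to a distinct set of atoms, giving 2 matches.

2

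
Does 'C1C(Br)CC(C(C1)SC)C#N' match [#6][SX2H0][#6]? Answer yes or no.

Yes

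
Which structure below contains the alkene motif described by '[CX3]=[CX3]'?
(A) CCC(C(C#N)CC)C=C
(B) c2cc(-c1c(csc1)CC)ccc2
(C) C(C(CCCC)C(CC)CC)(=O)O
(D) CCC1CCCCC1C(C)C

[CX3]=[CX3] describes a non-aromatic C=C double bond between two sp2 carbons (an alkene).
(A) contains a vinyl group (-CH=CH2), which satisfies every atom and bond constraint.
(B) has an ethyl group (-CH2CH3) but its C-C bond is a single bond between CX4 carbons, not CX3=CX3.
(C) has an ethyl group (-CH2CH3) but its C-C bond is a single bond between CX4 carbons, not CX3=CX3.
(D) has an ethyl group (-CH2CH3) but its C-C bond is a single bond between CX4 carbons, not CX3=CX3.
So the answer is (A).

A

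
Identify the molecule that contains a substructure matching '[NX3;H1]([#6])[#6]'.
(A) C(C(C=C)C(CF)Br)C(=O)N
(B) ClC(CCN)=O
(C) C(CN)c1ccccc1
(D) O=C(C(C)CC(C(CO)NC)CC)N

D

[NX3;H1]([#6])[#6] describes a trivalent nitrogen with one H, bonded to two carbons (a secondary amine).
(A) has a primary amide (-C(=O)NH2) but the -C(=O)NH2 nitrogen has H2, not H1.
(B) has a primary amino group (-NH2) but the nitrogen has H2 and only one carbon neighbour.
(C) has a primary amino group (-NH2) but the nitrogen has H2 and only one carbon neighbour.
(D) contains an N-methylamino group (-NHCH3), which satisfies every atom and bond constraint.
So the answer is (D).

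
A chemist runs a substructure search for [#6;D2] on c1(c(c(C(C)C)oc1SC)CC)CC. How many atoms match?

The query [#6;D2] means: any carbon bonded to exactly two heavy atoms.
Check the 14 heavy atoms by environment: 1× o (aromatic, D2) → no; 4× c (aromatic, D3) → no; 2× C (D2) → match; 5× C (D1) → no; 1× C (D3) → no; 1× S (D2) → no.
That gives 2 matching atoms.

2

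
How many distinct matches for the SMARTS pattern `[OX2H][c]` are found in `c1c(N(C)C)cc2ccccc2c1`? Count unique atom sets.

0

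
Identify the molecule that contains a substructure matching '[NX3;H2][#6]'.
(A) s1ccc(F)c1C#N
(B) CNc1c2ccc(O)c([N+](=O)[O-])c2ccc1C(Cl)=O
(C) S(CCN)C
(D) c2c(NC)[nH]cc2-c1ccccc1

C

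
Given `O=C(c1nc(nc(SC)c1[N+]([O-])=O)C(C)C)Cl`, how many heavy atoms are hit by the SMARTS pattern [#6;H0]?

The query [#6;H0] means: any carbon with no attached hydrogen.
Check the 17 heavy atoms by environment: 2× n (aromatic, H0) → no; 4× c (aromatic, H0) → match; 1× N (charge +1, H0) → no; 1× O (charge -1, H0) → no; 2× O (H0) → no; 1× C (H1) → no; 3× C (H3) → no; 1× S (H0) → no; 1× C (H0) → match; 1× Cl (H0) → no.
Summing the matching environments: 4 + 1 = 5 matching atoms.

5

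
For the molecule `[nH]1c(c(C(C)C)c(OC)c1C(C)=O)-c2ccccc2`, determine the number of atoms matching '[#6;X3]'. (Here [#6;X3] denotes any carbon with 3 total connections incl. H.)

11

Check the 19 heavy atoms by environment: 1× n (aromatic, X3) → no; 10× c (aromatic, X3) → match; 1× O (X2) → no; 5× C (X4) → no; 1× C (X3) → match; 1× O (X1) → no.
Summing the matching environments: 10 + 1 = 11 matching atoms.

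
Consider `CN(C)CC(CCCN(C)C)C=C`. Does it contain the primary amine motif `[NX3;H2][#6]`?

No

The pattern [NX3;H2][#6] describes a trivalent nitrogen with two H attached to carbon — a primary amine.
The closest candidate here is a dimethylamino group (-N(CH3)2), but the nitrogen has H0, not H2. No other fragment satisfies the full query, so there is no match.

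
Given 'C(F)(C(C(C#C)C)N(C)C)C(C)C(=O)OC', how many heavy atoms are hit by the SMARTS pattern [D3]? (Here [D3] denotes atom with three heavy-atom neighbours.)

The query [D3] means: atom with exactly three heavy-atom neighbours.
Check the 16 heavy atoms by environment: 6× C (D1) → no; 5× C (D3) → match; 1× O (D1) → no; 1× O (D2) → no; 1× F (D1) → no; 1× C (D2) → no; 1× N (D3) → match.
Summing the matching environments: 5 + 1 = 6 matching atoms.

6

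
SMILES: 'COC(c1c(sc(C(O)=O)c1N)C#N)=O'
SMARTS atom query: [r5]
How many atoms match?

5

Check the 15 heavy atoms by environment: 1× s (aromatic, in 5-ring) → match; 4× c (aromatic, in 5-ring) → match; 4× C (acyclic) → no; 4× O (acyclic) → no; 2× N (acyclic) → no.
Summing the matching environments: 1 + 4 = 5 matching atoms.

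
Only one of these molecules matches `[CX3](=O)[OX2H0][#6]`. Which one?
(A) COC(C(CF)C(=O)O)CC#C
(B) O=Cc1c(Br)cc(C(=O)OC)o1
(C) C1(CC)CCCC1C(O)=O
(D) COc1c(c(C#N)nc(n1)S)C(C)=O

B

[CX3](=O)[OX2H0][#6] describes a carbonyl carbon bonded to an oxygen that is itself bonded to carbon (no H on that O) (an ester).
(A) has a methoxy ether (-OCH3) but the ether oxygen is not adjacent to a C=O carbon.
(B) contains a methyl-ester group (-C(=O)OCH3), which satisfies every atom and bond constraint.
(C) has a carboxylic acid group (-C(=O)OH) but the singly-bonded O carries H (OX2H1, not H0).
(D) has a methoxy ether (-OCH3) but the ether oxygen is not adjacent to a C=O carbon.
So the answer is (B).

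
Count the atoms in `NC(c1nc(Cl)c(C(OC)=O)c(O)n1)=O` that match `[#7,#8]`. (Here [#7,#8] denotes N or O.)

7

The query [#7,#8] means: nitrogen or oxygen (comma = OR).
Check the 15 heavy atoms by environment: 2× n (aromatic) → match; 4× c (aromatic) → no; 3× C → no; 4× O → match; 1× N → match; 1× Cl → no.
Summing the matching environments: 2 + 4 + 1 = 7 matching atoms.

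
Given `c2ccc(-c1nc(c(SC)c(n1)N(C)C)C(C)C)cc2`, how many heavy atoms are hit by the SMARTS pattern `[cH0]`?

The query [cH0] means: aromatic carbon with no attached hydrogen (substituted or ring-fusion).
Check the 20 heavy atoms by environment: 2× n (aromatic, H0) → no; 5× c (aromatic, H0) → match; 5× c (aromatic, H1) → no; 1× S (H0) → no; 5× C (H3) → no; 1× N (H0) → no; 1× C (H1) → no.
That gives 5 matching atoms.

5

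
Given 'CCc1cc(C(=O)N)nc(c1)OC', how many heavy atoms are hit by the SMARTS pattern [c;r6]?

5

The query [c;r6] means: aromatic carbon that belongs to a six-membered ring.
Check the 13 heavy atoms by environment: 1× n (aromatic, in 6-ring) → no; 5× c (aromatic, in 6-ring) → match; 2× O (acyclic) → no; 4× C (acyclic) → no; 1× N (acyclic) → no.
That gives 5 matching atoms.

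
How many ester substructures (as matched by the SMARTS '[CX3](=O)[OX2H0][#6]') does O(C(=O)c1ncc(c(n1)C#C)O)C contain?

1

[CX3](=O)[OX2H0][#6] is the SMARTS for an ester: a carbonyl carbon bonded to an oxygen that is itself bonded to carbon (no H on that O).
Exactly one fragment in the molecule meets all constraints, giving 1 match.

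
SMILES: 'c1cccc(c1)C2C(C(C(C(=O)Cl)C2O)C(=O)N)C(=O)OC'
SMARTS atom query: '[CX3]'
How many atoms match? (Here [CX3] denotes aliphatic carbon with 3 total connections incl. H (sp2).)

3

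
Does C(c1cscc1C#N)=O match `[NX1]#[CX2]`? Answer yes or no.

Yes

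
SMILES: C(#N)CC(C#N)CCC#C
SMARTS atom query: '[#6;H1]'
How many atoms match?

The query [#6;H1] means: any carbon bearing exactly one hydrogen.
Check the 10 heavy atoms by environment: 3× C (H2) → no; 2× C (H1) → match; 3× C (H0) → no; 2× N (H0) → no.
That gives 2 matching atoms.

2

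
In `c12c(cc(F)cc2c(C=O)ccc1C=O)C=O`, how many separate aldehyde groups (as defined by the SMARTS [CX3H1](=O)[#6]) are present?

3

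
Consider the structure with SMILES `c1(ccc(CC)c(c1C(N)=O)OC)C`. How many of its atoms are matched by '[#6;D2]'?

The query [#6;D2] means: any carbon bonded to exactly two heavy atoms.
Check the 14 heavy atoms by environment: 2× c (aromatic, D2) → match; 4× c (aromatic, D3) → no; 1× C (D2) → match; 3× C (D1) → no; 1× C (D3) → no; 1× O (D1) → no; 1× N (D1) → no; 1× O (D2) → no.
Summing the matching environments: 2 + 1 = 3 matching atoms.

3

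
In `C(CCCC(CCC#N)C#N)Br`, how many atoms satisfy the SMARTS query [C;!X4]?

2

The query [C;!X4] means: aliphatic carbon that does not have four total connections.
Check the 12 heavy atoms by environment: 7× C (X4) → no; 2× C (X2) → match; 2× N (X1) → no; 1× Br (X1) → no.
That gives 2 matching atoms.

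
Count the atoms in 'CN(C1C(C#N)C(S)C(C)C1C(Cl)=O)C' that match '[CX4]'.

8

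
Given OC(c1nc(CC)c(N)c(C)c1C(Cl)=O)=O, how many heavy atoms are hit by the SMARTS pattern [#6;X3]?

Check the 16 heavy atoms by environment: 1× n (aromatic, X2) → no; 5× c (aromatic, X3) → match; 3× C (X4) → no; 2× C (X3) → match; 2× O (X1) → no; 1× Cl (X1) → no; 1× N (X3) → no; 1× O (X2) → no.
Summing the matching environments: 5 + 2 = 7 matching atoms.

7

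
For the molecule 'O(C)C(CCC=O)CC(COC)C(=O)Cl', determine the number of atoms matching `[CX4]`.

8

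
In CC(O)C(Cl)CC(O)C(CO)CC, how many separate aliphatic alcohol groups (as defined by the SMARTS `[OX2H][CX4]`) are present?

[OX2H][CX4] is the SMARTS for an aliphatic alcohol: a hydroxyl oxygen bound to an sp3 (X4) carbon.
The molecule carries 3 separate instances of a hydroxyl group (-OH) meeting every constraint; each maps to a distinct set of atoms, giving 3 matches.

3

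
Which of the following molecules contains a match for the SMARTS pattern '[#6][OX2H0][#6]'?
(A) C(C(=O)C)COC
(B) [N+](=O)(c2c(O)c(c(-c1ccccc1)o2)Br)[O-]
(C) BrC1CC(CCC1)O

A

[#6][OX2H0][#6] describes an aliphatic oxygen bridging two carbons with no H on the oxygen (an ether).
(A) contains a methoxy ether (-OCH3), which satisfies every atom and bond constraint.
(B) has a hydroxyl group (-OH) but the oxygen has H1, not H0 bridging two carbons.
(C) has a hydroxyl group (-OH) but the oxygen has H1, not H0 bridging two carbons.
So the answer is (A).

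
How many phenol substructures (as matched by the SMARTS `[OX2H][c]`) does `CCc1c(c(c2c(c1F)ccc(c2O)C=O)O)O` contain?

[OX2H][c] is the SMARTS for a phenol: a hydroxyl oxygen attached to an aromatic carbon.
The molecule carries 3 separate instances of a hydroxyl group (-OH) meeting every constraint; each maps to a distinct set of atoms, giving 3 matches.

3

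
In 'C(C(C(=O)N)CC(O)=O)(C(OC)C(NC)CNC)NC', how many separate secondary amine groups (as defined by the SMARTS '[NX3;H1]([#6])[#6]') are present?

3

[NX3;H1]([#6])[#6] is the SMARTS for a secondary amine: a trivalent nitrogen with one H, bonded to two carbons.
The molecule carries 3 separate instances of an N-methylamino group (-NHCH3) meeting every constraint; each maps to a distinct set of atoms, giving 3 matches.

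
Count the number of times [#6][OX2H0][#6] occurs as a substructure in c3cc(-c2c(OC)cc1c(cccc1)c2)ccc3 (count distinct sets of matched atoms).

1

[#6][OX2H0][#6] is the SMARTS for an ether: an aliphatic oxygen bridging two carbons with no H on the oxygen.
Exactly one fragment in the molecule meets all constraints, giving 1 match.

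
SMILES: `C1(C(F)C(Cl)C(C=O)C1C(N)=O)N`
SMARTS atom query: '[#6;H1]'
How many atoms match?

6

Check the 13 heavy atoms by environment: 6× C (H1) → match; 2× N (H2) → no; 1× F (H0) → no; 1× C (H0) → no; 2× O (H0) → no; 1× Cl (H0) → no.
That gives 6 matching atoms.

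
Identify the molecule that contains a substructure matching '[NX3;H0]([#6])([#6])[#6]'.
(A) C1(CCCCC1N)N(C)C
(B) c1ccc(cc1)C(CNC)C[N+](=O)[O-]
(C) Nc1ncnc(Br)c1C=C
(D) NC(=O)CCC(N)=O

A

[NX3;H0]([#6])([#6])[#6] describes a trivalent nitrogen with no H, bonded to three carbons (a tertiary amine).
(A) contains a dimethylamino group (-N(CH3)2), which satisfies every atom and bond constraint.
(B) has an N-methylamino group (-NHCH3) but the nitrogen still has one H (H1), not H0.
(C) has a primary amino group (-NH2) but the nitrogen has H2, not H0 with three carbons.
(D) has a primary amide (-C(=O)NH2) but the amide nitrogen has H2 and only one carbon neighbour.
So the answer is (A).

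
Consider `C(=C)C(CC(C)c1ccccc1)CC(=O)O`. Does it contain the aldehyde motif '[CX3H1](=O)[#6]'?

No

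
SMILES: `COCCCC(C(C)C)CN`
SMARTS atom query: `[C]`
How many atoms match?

The query [C] means: uppercase C matches aliphatic (non-aromatic) carbon only.
Check the 11 heavy atoms by environment: 9× C → match; 1× O → no; 1× N → no.
That gives 9 matching atoms.

9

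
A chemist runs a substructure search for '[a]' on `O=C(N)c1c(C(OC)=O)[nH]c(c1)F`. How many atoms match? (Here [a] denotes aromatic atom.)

5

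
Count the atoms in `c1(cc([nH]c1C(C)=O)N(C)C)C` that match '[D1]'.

5

The query [D1] means: atom with exactly one heavy-atom neighbour (degree 1).
Check the 12 heavy atoms by environment: 1× n (aromatic, D2) → no; 3× c (aromatic, D3) → no; 1× c (aromatic, D2) → no; 1× N (D3) → no; 4× C (D1) → match; 1× C (D3) → no; 1× O (D1) → match.
Summing the matching environments: 4 + 1 = 5 matching atoms.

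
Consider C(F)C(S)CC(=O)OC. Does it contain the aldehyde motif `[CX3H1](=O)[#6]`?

No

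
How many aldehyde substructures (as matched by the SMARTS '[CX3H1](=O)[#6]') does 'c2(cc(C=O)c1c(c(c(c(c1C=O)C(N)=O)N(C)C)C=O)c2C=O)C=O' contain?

5

[CX3H1](=O)[#6] is the SMARTS for an aldehyde: an sp2 carbon with one H, double-bonded to O and single-bonded to carbon.
The molecule carries 5 separate instances of an aldehyde (-CHO) meeting every constraint; each maps to a distinct set of atoms, giving 5 matches.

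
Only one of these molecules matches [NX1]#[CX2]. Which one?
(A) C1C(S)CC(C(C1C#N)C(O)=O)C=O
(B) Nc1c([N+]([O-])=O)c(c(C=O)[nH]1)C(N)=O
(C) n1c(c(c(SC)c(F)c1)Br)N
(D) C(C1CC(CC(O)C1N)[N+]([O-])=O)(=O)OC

A

[NX1]#[CX2] describes a nitrogen triple-bonded to a two-connected carbon (a nitrile).
(A) contains a nitrile (-C#N), which satisfies every atom and bond constraint.
(B) has a primary amino group (-NH2) but the nitrogen is NX3 (three connections), not NX1 triple-bonded.
(C) has a primary amino group (-NH2) but the nitrogen is NX3 (three connections), not NX1 triple-bonded.
(D) has a primary amino group (-NH2) but the nitrogen is NX3 (three connections), not NX1 triple-bonded.
So the answer is (A).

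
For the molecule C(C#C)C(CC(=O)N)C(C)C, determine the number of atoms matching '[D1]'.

5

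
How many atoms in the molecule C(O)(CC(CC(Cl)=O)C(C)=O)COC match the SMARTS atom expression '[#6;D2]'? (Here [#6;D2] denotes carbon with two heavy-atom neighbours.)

3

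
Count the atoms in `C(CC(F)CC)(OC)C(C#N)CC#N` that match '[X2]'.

The query [X2] means: any atom with exactly two total connections (bonds + H).
Check the 14 heavy atoms by environment: 8× C (X4) → no; 1× O (X2) → match; 1× F (X1) → no; 2× C (X2) → match; 2× N (X1) → no.
Summing the matching environments: 1 + 2 = 3 matching atoms.

3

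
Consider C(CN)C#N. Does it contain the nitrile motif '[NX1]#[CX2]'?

Yes

The pattern [NX1]#[CX2] describes a nitrogen triple-bonded to a two-connected carbon — a nitrile.
The molecule carries a nitrile (-C#N), whose atoms satisfy every constraint of the query, so the pattern matches.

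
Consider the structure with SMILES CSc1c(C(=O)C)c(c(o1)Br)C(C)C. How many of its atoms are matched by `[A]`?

Check the 14 heavy atoms by environment: 1× o (aromatic) → no; 4× c (aromatic) → no; 1× S → match; 6× C → match; 1× O → match; 1× Br → match.
Summing the matching environments: 1 + 6 + 1 + 1 = 9 matching atoms.

9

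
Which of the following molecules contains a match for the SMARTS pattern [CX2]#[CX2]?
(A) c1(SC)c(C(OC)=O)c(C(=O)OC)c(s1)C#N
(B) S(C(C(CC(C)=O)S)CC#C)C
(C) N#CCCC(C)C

[CX2]#[CX2] describes a carbon-carbon triple bond (an alkyne).
(A) has a nitrile (-C#N) but the triple bond is C#N, not C#C.
(B) contains an ethynyl group (-C#CH), which satisfies every atom and bond constraint.
(C) has a nitrile (-C#N) but the triple bond is C#N, not C#C.
So the answer is (B).

B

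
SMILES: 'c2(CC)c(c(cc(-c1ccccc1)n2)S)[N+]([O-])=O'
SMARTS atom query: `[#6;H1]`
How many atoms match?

6

Check the 18 heavy atoms by environment: 1× n (aromatic, H0) → no; 5× c (aromatic, H0) → no; 6× c (aromatic, H1) → match; 1× C (H2) → no; 1× C (H3) → no; 1× S (H1) → no; 1× N (charge +1, H0) → no; 1× O (charge -1, H0) → no; 1× O (H0) → no.
That gives 6 matching atoms.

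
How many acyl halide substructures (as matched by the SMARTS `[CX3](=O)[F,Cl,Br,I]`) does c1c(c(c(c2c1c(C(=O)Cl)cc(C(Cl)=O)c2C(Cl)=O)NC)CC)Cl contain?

[CX3](=O)[F,Cl,Br,I] is the SMARTS for an acyl halide: a carbonyl carbon bonded to a halogen.
The molecule carries 3 separate instances of an acyl chloride (-C(=O)Cl) meeting every constraint; each maps to a distinct set of atoms, giving 3 matches.

3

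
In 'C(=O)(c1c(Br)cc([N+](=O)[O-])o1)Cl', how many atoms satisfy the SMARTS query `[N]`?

1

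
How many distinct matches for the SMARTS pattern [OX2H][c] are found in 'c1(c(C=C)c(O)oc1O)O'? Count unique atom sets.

[OX2H][c] is the SMARTS for a phenol: a hydroxyl oxygen attached to an aromatic carbon.
The molecule carries 3 separate instances of a hydroxyl group (-OH) meeting every constraint; each maps to a distinct set of atoms, giving 3 matches.

3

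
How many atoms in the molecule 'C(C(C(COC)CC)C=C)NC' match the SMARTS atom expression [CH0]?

0

The query [CH0] means: aliphatic carbon with no attached hydrogen.
Check the 12 heavy atoms by environment: 4× C (H2) → no; 3× C (H1) → no; 3× C (H3) → no; 1× O (H0) → no; 1× N (H1) → no.
No environment satisfies the query, so 0 matching atoms.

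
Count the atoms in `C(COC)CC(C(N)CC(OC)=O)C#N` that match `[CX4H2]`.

Check the 15 heavy atoms by environment: 4× C (H2, X4) → match; 2× C (H1, X4) → no; 1× C (H0, X3) → no; 1× O (H0, X1) → no; 2× O (H0, X2) → no; 2× C (H3, X4) → no; 1× C (H0, X2) → no; 1× N (H0, X1) → no; 1× N (H2, X3) → no.
That gives 4 matching atoms.

4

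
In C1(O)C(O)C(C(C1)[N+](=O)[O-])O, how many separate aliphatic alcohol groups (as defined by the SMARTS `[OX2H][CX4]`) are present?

3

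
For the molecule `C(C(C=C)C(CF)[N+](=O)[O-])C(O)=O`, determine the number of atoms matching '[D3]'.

The query [D3] means: atom with exactly three heavy-atom neighbours.
Check the 13 heavy atoms by environment: 3× C (D2) → no; 3× C (D3) → match; 1× F (D1) → no; 1× N (charge +1, D3) → match; 1× O (charge -1, D1) → no; 3× O (D1) → no; 1× C (D1) → no.
Summing the matching environments: 3 + 1 = 4 matching atoms.

4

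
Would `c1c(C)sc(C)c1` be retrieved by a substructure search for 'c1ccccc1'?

The pattern c1ccccc1 describes six aromatic carbons in a ring — a benzene ring.
The closest candidate here is a methyl group (-CH3), but no six-membered all-carbon aromatic ring is present. No other fragment satisfies the full query, so there is no match.

No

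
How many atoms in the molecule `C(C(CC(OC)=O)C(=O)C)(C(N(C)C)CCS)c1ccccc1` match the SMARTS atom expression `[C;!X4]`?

2

Check the 23 heavy atoms by environment: 10× C (X4) → no; 6× c (aromatic, X3) → no; 1× S (X2) → no; 1× N (X3) → no; 2× C (X3) → match; 2× O (X1) → no; 1× O (X2) → no.
That gives 2 matching atoms.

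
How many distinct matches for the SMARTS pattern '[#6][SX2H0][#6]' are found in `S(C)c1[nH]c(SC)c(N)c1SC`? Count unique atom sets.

3

[#6][SX2H0][#6] is the SMARTS for a thioether: an aliphatic sulfur bridging two carbons with no H on the sulfur.
The molecule carries 3 separate instances of a methylthio ether (-SCH3) meeting every constraint; each maps to a distinct set of atoms, giving 3 matches.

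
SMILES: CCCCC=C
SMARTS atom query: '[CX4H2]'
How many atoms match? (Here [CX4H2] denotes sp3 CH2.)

The query [CX4H2] means: sp3 carbon (X4) with exactly two hydrogens.
Check the 6 heavy atoms by environment: 3× C (H2, X4) → match; 1× C (H1, X3) → no; 1× C (H2, X3) → no; 1× C (H3, X4) → no.
That gives 3 matching atoms.

3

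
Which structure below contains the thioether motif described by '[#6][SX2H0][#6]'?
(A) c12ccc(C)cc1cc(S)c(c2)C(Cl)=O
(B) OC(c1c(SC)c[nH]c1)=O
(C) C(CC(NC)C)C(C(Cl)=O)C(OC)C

B

[#6][SX2H0][#6] describes an aliphatic sulfur bridging two carbons with no H on the sulfur (a thioether).
(A) has a thiol (-SH) but the sulfur has H1, not H0 bridging two carbons.
(B) contains a methylthio ether (-SCH3), which satisfies every atom and bond constraint.
(C) has a methoxy ether (-OCH3) but the bridging atom is O, not S.
So the answer is (B).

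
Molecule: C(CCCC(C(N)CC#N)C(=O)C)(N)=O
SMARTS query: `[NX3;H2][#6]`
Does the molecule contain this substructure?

Yes

The pattern [NX3;H2][#6] describes a trivalent nitrogen with two H attached to carbon — a primary amine.
The molecule carries a primary amino group (-NH2), whose atoms satisfy every constraint of the query, so the pattern matches.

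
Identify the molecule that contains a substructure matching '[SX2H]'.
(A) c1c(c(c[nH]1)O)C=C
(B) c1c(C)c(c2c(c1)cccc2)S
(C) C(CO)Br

B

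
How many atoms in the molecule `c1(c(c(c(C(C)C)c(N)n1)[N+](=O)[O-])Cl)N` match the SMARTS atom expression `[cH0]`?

The query [cH0] means: aromatic carbon with no attached hydrogen (substituted or ring-fusion).
Check the 15 heavy atoms by environment: 1× n (aromatic, H0) → no; 5× c (aromatic, H0) → match; 1× C (H1) → no; 2× C (H3) → no; 2× N (H2) → no; 1× N (charge +1, H0) → no; 1× O (charge -1, H0) → no; 1× O (H0) → no; 1× Cl (H0) → no.
That gives 5 matching atoms.

5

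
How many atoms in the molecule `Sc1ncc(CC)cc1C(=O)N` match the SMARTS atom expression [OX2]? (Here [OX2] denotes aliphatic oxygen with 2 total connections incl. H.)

0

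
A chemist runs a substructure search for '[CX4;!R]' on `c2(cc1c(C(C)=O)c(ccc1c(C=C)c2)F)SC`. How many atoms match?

The query [CX4;!R] means: aliphatic carbon with four total connections, not in a ring.
Check the 18 heavy atoms by environment: 10× c (aromatic, X3, in 6-ring) → no; 1× F (X1, acyclic) → no; 3× C (X3, acyclic) → no; 1× O (X1, acyclic) → no; 2× C (X4, acyclic) → match; 1× S (X2, acyclic) → no.
That gives 2 matching atoms.

2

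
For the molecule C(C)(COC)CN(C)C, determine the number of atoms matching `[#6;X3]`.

0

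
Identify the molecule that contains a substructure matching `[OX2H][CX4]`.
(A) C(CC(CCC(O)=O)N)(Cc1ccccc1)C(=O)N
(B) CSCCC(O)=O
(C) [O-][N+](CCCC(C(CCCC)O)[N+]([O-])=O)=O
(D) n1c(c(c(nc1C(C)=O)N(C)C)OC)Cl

C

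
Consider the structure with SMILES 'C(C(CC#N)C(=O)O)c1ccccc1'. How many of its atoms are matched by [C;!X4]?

2

The query [C;!X4] means: aliphatic carbon that does not have four total connections.
Check the 14 heavy atoms by environment: 3× C (X4) → no; 1× C (X2) → match; 1× N (X1) → no; 1× C (X3) → match; 1× O (X1) → no; 1× O (X2) → no; 6× c (aromatic, X3) → no.
Summing the matching environments: 1 + 1 = 2 matching atoms.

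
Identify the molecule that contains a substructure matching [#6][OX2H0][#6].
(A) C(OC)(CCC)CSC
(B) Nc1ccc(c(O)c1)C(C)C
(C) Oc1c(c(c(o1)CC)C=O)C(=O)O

[#6][OX2H0][#6] describes an aliphatic oxygen bridging two carbons with no H on the oxygen (an ether).
(A) contains a methoxy ether (-OCH3), which satisfies every atom and bond constraint.
(B) has a hydroxyl group (-OH) but the oxygen has H1, not H0 bridging two carbons.
(C) has a hydroxyl group (-OH) but the oxygen has H1, not H0 bridging two carbons.
So the answer is (A).

A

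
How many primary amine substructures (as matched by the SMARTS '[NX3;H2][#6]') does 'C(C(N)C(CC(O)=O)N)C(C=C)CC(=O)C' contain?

[NX3;H2][#6] is the SMARTS for a primary amine: a trivalent nitrogen with two H attached to carbon.
The molecule carries 2 separate instances of a primary amino group (-NH2) meeting every constraint; each maps to a distinct set of atoms, giving 2 matches.

2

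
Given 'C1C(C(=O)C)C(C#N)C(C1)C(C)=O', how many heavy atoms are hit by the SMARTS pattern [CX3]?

Check the 13 heavy atoms by environment: 7× C (X4) → no; 2× C (X3) → match; 2× O (X1) → no; 1× C (X2) → no; 1× N (X1) → no.
That gives 2 matching atoms.

2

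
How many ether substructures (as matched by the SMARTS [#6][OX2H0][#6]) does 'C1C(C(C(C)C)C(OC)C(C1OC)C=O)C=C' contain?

[#6][OX2H0][#6] is the SMARTS for an ether: an aliphatic oxygen bridging two carbons with no H on the oxygen.
The molecule carries 2 separate instances of a methoxy ether (-OCH3) meeting every constraint; each maps to a distinct set of atoms, giving 2 matches.

2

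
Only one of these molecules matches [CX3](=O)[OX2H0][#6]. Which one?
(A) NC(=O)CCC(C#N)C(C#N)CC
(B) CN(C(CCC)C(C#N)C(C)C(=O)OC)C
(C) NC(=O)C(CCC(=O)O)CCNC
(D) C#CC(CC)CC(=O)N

[CX3](=O)[OX2H0][#6] describes a carbonyl carbon bonded to an oxygen that is itself bonded to carbon (no H on that O) (an ester).
(A) has a primary amide (-C(=O)NH2) but the carbonyl is bonded to N, not to an O-C linkage.
(B) contains a methyl-ester group (-C(=O)OCH3), which satisfies every atom and bond constraint.
(C) has a primary amide (-C(=O)NH2) but the carbonyl is bonded to N, not to an O-C linkage.
(D) has a primary amide (-C(=O)NH2) but the carbonyl is bonded to N, not to an O-C linkage.
So the answer is (B).

B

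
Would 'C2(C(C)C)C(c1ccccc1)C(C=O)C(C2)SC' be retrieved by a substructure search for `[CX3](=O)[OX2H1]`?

No

The pattern [CX3](=O)[OX2H1] describes an sp2 carbon double-bonded to O and single-bonded to an -OH oxygen — a carboxylic acid.
The closest candidate here is an aldehyde (-CHO), but there is no singly-bonded oxygen on the carbonyl carbon. No other fragment satisfies the full query, so there is no match.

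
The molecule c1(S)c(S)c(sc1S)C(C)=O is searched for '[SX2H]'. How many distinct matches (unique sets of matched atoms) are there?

[SX2H] is the SMARTS for a thiol: an aliphatic sulfur with two connections, one being H.
The molecule carries 3 separate instances of a thiol (-SH) meeting every constraint; each maps to a distinct set of atoms, giving 3 matches.

3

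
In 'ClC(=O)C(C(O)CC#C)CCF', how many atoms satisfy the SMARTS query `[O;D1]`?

2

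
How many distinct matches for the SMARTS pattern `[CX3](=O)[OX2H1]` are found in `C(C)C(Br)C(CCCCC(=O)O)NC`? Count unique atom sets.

1

[CX3](=O)[OX2H1] is the SMARTS for a carboxylic acid: an sp2 carbon double-bonded to O and single-bonded to an -OH oxygen.
Exactly one fragment in the molecule meets all constraints, giving 1 match.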